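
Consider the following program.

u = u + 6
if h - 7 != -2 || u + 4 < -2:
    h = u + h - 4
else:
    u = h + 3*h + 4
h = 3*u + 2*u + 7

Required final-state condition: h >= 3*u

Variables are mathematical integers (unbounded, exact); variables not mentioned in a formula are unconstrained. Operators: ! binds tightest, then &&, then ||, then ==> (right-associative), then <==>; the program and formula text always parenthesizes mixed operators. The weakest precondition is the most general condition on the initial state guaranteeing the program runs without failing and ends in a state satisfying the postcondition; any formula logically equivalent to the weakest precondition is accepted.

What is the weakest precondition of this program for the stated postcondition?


Working backward. After the program, h >= 3*u must hold.
Before h := 3*u + 2*u + 7: 2*u >= -7
Then branch requires 2*u >= -7; else branch requires 8*h >= -15.
Before the if: ((h != 5 || u < -6) ==> 2*u >= -7) && ((!(h != 5 || u < -6)) ==> 8*h >= -15)
Before u := u + 6: ((h != 5 || u < -12) ==> 2*u >= -19) && ((!(h != 5 || u < -12)) ==> 8*h >= -15)
Answer: WP = ((h != 5 || u < -12) ==> 2*u >= -19) && ((!(h != 5 || u < -12)) ==> 8*h >= -15)


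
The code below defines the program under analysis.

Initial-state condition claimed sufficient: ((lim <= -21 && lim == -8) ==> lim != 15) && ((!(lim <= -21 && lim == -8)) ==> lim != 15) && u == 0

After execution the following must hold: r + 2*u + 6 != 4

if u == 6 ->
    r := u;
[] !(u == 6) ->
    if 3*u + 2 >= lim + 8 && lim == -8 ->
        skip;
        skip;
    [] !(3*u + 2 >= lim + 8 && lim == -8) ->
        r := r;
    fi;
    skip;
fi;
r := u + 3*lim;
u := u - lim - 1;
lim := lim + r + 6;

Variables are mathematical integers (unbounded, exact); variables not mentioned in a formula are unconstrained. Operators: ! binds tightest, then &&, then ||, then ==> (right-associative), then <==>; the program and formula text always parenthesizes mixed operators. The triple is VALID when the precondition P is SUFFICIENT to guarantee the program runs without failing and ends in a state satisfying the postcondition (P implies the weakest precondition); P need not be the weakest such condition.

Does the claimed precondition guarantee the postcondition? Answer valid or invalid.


Working backward. After the program, the postcondition r + 2*u + 6 != 4 must hold; in canonical form it is r + 2*u != -2.
Before lim := lim + r + 6: r + 2*u != -2
Before u := u - lim - 1: r + 2*u != 2*lim
Before r := u + 3*lim: lim + 3*u != 0
Then branch requires lim + 3*u != 0; else branch requires ((3*u >= lim + 6 && lim == -8) ==> lim + 3*u != 0) && ((!(3*u >= lim + 6 && lim == -8)) ==> lim + 3*u != 0).
Before the if: (u == 6 ==> lim + 3*u != 0) && ((!(u == 6)) ==> (((3*u >= lim + 6 && lim == -8) ==> lim + 3*u != 0) && ((!(3*u >= lim + 6 && lim == -8)) ==> lim + 3*u != 0)))
The weakest precondition is (u == 6 ==> lim + 3*u != 0) && ((!(u == 6)) ==> (((3*u >= lim + 6 && lim == -8) ==> lim + 3*u != 0) && ((!(3*u >= lim + 6 && lim == -8)) ==> lim + 3*u != 0))).
Check whether ((lim <= -21 && lim == -8) ==> lim != 15) && ((!(lim <= -21 && lim == -8)) ==> lim != 15) && u == 0 implies it.
Countermodel: at the initial state lim = 0, u = 0, the precondition holds but the weakest precondition fails.
Answer: invalid


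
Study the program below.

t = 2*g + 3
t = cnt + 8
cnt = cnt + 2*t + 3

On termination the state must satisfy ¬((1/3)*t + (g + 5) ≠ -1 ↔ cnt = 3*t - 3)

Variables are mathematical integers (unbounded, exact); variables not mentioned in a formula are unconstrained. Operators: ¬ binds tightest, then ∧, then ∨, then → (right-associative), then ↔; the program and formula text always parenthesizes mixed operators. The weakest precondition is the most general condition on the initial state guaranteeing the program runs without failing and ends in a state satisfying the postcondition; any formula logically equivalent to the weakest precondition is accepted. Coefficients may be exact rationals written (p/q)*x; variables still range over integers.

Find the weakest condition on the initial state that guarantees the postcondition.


Working backward. After the program, the postcondition ¬((1/3)*t + (g + 5) ≠ -1 ↔ cnt = 3*t - 3) must hold; in canonical form it is ¬(g + (1/3)*t ≠ -6 ↔ cnt = 3*t - 3).
Before cnt := cnt + 2*t + 3: ¬(g + (1/3)*t ≠ -6 ↔ cnt = t - 6)
Before t := cnt + 8: (1/3)*cnt + g ≠ -26/3
Before t := 2*g + 3: (1/3)*cnt + g ≠ -26/3
Answer: WP = (1/3)*cnt + g ≠ -26/3


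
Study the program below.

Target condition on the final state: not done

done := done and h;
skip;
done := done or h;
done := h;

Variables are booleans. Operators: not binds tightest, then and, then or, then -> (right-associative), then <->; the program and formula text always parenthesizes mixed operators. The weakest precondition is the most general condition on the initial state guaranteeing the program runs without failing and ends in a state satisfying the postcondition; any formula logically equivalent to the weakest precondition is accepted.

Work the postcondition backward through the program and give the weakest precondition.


Working backward. After the program, not done must hold.
Before done := h: not h
Before done := done or h: not h
Before skip: not h
Before done := done and h: not h
Answer: WP = not h


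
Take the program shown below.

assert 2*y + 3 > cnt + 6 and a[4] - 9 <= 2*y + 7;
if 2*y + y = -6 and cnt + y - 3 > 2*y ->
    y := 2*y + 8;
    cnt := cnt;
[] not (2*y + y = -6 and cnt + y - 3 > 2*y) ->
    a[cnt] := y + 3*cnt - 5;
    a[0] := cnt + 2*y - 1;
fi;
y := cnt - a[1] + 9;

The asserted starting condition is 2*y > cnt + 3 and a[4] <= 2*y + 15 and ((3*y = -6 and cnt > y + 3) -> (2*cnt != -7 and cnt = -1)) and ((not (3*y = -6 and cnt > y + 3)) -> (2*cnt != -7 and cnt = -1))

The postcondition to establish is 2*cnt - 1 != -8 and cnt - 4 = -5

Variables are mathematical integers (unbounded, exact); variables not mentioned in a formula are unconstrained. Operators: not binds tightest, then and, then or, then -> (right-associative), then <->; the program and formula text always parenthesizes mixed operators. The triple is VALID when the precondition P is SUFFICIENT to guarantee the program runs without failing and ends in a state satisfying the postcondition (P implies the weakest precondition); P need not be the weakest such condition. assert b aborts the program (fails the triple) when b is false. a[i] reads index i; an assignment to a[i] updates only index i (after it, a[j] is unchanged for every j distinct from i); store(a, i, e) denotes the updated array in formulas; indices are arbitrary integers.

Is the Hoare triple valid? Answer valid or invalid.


Working backward. After the program, the postcondition 2*cnt - 1 != -8 and cnt - 4 = -5 must hold; in canonical form it is 2*cnt != -7 and cnt = -1.
Before y := cnt - a[1] + 9: 2*cnt != -7 and cnt = -1
Then branch requires 2*cnt != -7 and cnt = -1; else branch requires 2*cnt != -7 and cnt = -1.
Before the if: ((3*y = -6 and cnt > y + 3) -> (2*cnt != -7 and cnt = -1)) and ((not (3*y = -6 and cnt > y + 3)) -> (2*cnt != -7 and cnt = -1))
Before assert 2*y + 3 > cnt + 6 and a[4] - 9 <= 2*y + 7: 2*y > cnt + 3 and a[4] <= 2*y + 16 and ((3*y = -6 and cnt > y + 3) -> (2*cnt != -7 and cnt = -1)) and ((not (3*y = -6 and cnt > y + 3)) -> (2*cnt != -7 and cnt = -1))
The weakest precondition is 2*y > cnt + 3 and a[4] <= 2*y + 16 and ((3*y = -6 and cnt > y + 3) -> (2*cnt != -7 and cnt = -1)) and ((not (3*y = -6 and cnt > y + 3)) -> (2*cnt != -7 and cnt = -1)).
Check whether 2*y > cnt + 3 and a[4] <= 2*y + 15 and ((3*y = -6 and cnt > y + 3) -> (2*cnt != -7 and cnt = -1)) and ((not (3*y = -6 and cnt > y + 3)) -> (2*cnt != -7 and cnt = -1)) implies it.
Every state satisfying the precondition satisfies the weakest precondition: the implication holds.
Answer: valid


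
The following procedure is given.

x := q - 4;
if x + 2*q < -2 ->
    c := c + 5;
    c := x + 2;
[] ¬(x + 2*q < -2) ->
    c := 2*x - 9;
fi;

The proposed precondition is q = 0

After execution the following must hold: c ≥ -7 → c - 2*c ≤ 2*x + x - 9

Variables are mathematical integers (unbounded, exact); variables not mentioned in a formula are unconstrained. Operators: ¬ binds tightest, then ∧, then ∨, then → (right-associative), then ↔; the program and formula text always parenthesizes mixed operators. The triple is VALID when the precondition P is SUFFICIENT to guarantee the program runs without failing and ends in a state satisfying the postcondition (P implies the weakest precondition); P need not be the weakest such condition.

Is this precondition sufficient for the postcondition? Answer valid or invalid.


Working backward. After the program, the postcondition c ≥ -7 → c - 2*c ≤ 2*x + x - 9 must hold; in canonical form it is c ≥ -7 → c + 3*x ≥ 9.
Then branch requires x ≥ -9 → 4*x ≥ 7; else branch requires 2*x ≥ 2 → 5*x ≥ 18.
Before the if: (2*q + x < -2 → (x ≥ -9 → 4*x ≥ 7)) ∧ ((¬(2*q + x < -2)) → (2*x ≥ 2 → 5*x ≥ 18))
Before x := q - 4: (3*q < 2 → (q ≥ -5 → 4*q ≥ 23)) ∧ ((¬(3*q < 2)) → (2*q ≥ 10 → 5*q ≥ 38))
The weakest precondition is (3*q < 2 → (q ≥ -5 → 4*q ≥ 23)) ∧ ((¬(3*q < 2)) → (2*q ≥ 10 → 5*q ≥ 38)).
Check whether q = 0 implies it.
Countermodel: at the initial state q = 0, the precondition holds but the weakest precondition fails.
Answer: invalid


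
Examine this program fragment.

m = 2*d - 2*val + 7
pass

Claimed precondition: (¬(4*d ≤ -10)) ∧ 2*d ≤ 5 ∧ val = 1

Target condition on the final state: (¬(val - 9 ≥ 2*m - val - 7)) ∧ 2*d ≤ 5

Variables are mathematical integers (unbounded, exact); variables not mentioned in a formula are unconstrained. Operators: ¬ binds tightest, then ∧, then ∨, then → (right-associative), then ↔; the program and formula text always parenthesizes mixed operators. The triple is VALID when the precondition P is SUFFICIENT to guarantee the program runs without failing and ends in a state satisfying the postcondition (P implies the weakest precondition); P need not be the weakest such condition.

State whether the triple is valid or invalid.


Working backward. After the program, the postcondition (¬(val - 9 ≥ 2*m - val - 7)) ∧ 2*d ≤ 5 must hold; in canonical form it is (¬(2*val ≥ 2*m + 2)) ∧ 2*d ≤ 5.
Before skip: (¬(2*val ≥ 2*m + 2)) ∧ 2*d ≤ 5
Before m := 2*d - 2*val + 7: (¬(6*val ≥ 4*d + 16)) ∧ 2*d ≤ 5
The weakest precondition is (¬(6*val ≥ 4*d + 16)) ∧ 2*d ≤ 5.
Check whether (¬(4*d ≤ -10)) ∧ 2*d ≤ 5 ∧ val = 1 implies it.
Every state satisfying the precondition satisfies the weakest precondition: the implication holds.
Answer: valid


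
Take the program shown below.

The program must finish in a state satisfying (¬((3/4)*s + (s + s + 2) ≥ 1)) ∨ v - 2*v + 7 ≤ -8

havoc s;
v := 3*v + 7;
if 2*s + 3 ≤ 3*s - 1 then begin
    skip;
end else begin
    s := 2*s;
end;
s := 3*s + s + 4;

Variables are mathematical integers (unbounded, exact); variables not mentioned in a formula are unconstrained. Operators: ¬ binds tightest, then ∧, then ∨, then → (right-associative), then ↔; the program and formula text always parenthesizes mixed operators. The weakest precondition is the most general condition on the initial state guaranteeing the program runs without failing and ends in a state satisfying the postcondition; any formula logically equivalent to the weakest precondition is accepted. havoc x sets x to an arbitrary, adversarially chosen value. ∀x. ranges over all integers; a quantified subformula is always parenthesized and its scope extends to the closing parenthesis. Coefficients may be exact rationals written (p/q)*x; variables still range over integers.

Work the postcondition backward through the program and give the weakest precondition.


Working backward. After the program, the postcondition (¬((3/4)*s + (s + s + 2) ≥ 1)) ∨ v - 2*v + 7 ≤ -8 must hold; in canonical form it is (¬((11/4)*s ≥ -1)) ∨ v ≥ 15.
Before s := 3*s + s + 4: (¬(11*s ≥ -12)) ∨ v ≥ 15
Then branch requires (¬(11*s ≥ -12)) ∨ v ≥ 15; else branch requires (¬(22*s ≥ -12)) ∨ v ≥ 15.
Before the if: (s ≥ 4 → ((¬(11*s ≥ -12)) ∨ v ≥ 15)) ∧ ((¬(s ≥ 4)) → ((¬(22*s ≥ -12)) ∨ v ≥ 15))
Before v := 3*v + 7: (s ≥ 4 → ((¬(11*s ≥ -12)) ∨ 3*v ≥ 8)) ∧ ((¬(s ≥ 4)) → ((¬(22*s ≥ -12)) ∨ 3*v ≥ 8))
Before havoc s: ∀s_1. ((s_1 ≥ 4 → ((¬(11*s_1 ≥ -12)) ∨ 3*v ≥ 8)) ∧ ((¬(s_1 ≥ 4)) → ((¬(22*s_1 ≥ -12)) ∨ 3*v ≥ 8)))
Answer: WP = ∀s_1. ((s_1 ≥ 4 → ((¬(11*s_1 ≥ -12)) ∨ 3*v ≥ 8)) ∧ ((¬(s_1 ≥ 4)) → ((¬(22*s_1 ≥ -12)) ∨ 3*v ≥ 8)))


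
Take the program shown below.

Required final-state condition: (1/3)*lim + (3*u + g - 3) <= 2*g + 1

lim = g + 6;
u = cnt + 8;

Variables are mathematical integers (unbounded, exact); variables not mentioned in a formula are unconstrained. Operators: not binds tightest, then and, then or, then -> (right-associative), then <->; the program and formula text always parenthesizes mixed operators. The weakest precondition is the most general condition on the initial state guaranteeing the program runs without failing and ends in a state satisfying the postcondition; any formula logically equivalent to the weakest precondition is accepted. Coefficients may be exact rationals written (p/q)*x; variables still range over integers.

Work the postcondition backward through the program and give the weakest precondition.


Working backward. After the program, the postcondition (1/3)*lim + (3*u + g - 3) <= 2*g + 1 must hold; in canonical form it is (1/3)*lim + 3*u <= g + 4.
Before u := cnt + 8: 3*cnt + (1/3)*lim <= g - 20
Before lim := g + 6: 3*cnt <= (2/3)*g - 22
Answer: WP = 3*cnt <= (2/3)*g - 22


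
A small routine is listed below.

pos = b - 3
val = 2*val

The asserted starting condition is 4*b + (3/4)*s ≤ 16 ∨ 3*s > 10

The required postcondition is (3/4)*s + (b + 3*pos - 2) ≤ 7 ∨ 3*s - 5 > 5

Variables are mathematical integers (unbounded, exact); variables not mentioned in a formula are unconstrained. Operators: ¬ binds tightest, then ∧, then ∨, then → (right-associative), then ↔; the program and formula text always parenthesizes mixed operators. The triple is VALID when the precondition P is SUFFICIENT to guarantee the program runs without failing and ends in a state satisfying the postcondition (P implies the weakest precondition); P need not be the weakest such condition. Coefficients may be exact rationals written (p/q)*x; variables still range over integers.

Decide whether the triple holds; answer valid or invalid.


Working backward. After the program, the postcondition (3/4)*s + (b + 3*pos - 2) ≤ 7 ∨ 3*s - 5 > 5 must hold; in canonical form it is b + 3*pos + (3/4)*s ≤ 9 ∨ 3*s > 10.
Before val := 2*val: b + 3*pos + (3/4)*s ≤ 9 ∨ 3*s > 10
Before pos := b - 3: 4*b + (3/4)*s ≤ 18 ∨ 3*s > 10
The weakest precondition is 4*b + (3/4)*s ≤ 18 ∨ 3*s > 10.
Check whether 4*b + (3/4)*s ≤ 16 ∨ 3*s > 10 implies it.
Every state satisfying the precondition satisfies the weakest precondition: the implication holds.
Answer: valid


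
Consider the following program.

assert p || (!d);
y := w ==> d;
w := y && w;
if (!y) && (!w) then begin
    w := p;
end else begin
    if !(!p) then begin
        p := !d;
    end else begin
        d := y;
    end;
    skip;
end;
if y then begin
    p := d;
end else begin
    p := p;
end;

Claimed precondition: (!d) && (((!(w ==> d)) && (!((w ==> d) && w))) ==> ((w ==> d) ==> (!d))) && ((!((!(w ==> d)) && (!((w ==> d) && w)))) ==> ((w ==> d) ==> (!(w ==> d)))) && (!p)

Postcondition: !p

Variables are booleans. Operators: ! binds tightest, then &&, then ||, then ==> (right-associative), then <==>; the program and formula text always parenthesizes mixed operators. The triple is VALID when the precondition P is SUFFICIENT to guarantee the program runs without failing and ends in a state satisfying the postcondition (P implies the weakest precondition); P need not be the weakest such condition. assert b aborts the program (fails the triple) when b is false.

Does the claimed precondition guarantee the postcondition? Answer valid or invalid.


Working backward. After the program, !p must hold.
Then branch requires !d; else branch requires !p.
Before the if: (y ==> (!d)) && ((!y) ==> (!p))
Then branch requires (y ==> (!d)) && ((!y) ==> (!p)); else branch requires (p ==> ((y ==> (!d)) && ((!y) ==> d))) && ((!p) ==> ((y ==> (!y)) && ((!y) ==> (!p)))).
Before the if: (((!y) && (!w)) ==> ((y ==> (!d)) && ((!y) ==> (!p)))) && ((!((!y) && (!w))) ==> ((p ==> ((y ==> (!d)) && ((!y) ==> d))) && ((!p) ==> ((y ==> (!y)) && ((!y) ==> (!p))))))
Before w := y && w: (((!y) && (!(y && w))) ==> ((y ==> (!d)) && ((!y) ==> (!p)))) && ((!((!y) && (!(y && w)))) ==> ((p ==> ((y ==> (!d)) && ((!y) ==> d))) && ((!p) ==> ((y ==> (!y)) && ((!y) ==> (!p))))))
Before y := w ==> d: (((!(w ==> d)) && (!((w ==> d) && w))) ==> (((w ==> d) ==> (!d)) && ((!(w ==> d)) ==> (!p)))) && ((!((!(w ==> d)) && (!((w ==> d) && w)))) ==> ((p ==> (((w ==> d) ==> (!d)) && ((!(w ==> d)) ==> d))) && ((!p) ==> (((w ==> d) ==> (!(w ==> d))) && ((!(w ==> d)) ==> (!p))))))
Before assert p || (!d): (p || (!d)) && (((!(w ==> d)) && (!((w ==> d) && w))) ==> (((w ==> d) ==> (!d)) && ((!(w ==> d)) ==> (!p)))) && ((!((!(w ==> d)) && (!((w ==> d) && w)))) ==> ((p ==> (((w ==> d) ==> (!d)) && ((!(w ==> d)) ==> d))) && ((!p) ==> (((w ==> d) ==> (!(w ==> d))) && ((!(w ==> d)) ==> (!p))))))
The weakest precondition is (p || (!d)) && (((!(w ==> d)) && (!((w ==> d) && w))) ==> (((w ==> d) ==> (!d)) && ((!(w ==> d)) ==> (!p)))) && ((!((!(w ==> d)) && (!((w ==> d) && w)))) ==> ((p ==> (((w ==> d) ==> (!d)) && ((!(w ==> d)) ==> d))) && ((!p) ==> (((w ==> d) ==> (!(w ==> d))) && ((!(w ==> d)) ==> (!p)))))).
Check whether (!d) && (((!(w ==> d)) && (!((w ==> d) && w))) ==> ((w ==> d) ==> (!d))) && ((!((!(w ==> d)) && (!((w ==> d) && w)))) ==> ((w ==> d) ==> (!(w ==> d)))) && (!p) implies it.
Every state satisfying the precondition satisfies the weakest precondition: the implication holds.
Answer: valid


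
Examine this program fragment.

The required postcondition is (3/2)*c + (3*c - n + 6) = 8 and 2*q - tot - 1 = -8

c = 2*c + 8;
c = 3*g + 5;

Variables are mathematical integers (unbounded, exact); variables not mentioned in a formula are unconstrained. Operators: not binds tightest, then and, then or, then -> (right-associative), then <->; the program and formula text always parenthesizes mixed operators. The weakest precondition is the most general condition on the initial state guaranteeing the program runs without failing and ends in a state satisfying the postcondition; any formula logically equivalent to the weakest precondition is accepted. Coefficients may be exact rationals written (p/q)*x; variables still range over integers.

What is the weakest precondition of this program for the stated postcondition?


Working backward. After the program, the postcondition (3/2)*c + (3*c - n + 6) = 8 and 2*q - tot - 1 = -8 must hold; in canonical form it is (9/2)*c = n + 2 and 2*q = tot - 7.
Before c := 3*g + 5: (27/2)*g = n - 41/2 and 2*q = tot - 7
Before c := 2*c + 8: (27/2)*g = n - 41/2 and 2*q = tot - 7
Answer: WP = (27/2)*g = n - 41/2 and 2*q = tot - 7


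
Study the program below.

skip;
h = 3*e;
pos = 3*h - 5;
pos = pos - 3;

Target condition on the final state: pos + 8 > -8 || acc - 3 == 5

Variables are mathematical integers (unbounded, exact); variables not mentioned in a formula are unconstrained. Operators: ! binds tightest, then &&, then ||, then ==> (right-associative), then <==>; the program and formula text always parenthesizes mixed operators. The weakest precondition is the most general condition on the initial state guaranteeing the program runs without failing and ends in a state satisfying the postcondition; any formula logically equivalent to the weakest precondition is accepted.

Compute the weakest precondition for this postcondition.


Working backward. After the program, the postcondition pos + 8 > -8 || acc - 3 == 5 must hold; in canonical form it is pos > -16 || acc == 8.
Before pos := pos - 3: pos > -13 || acc == 8
Before pos := 3*h - 5: 3*h > -8 || acc == 8
Before h := 3*e: 9*e > -8 || acc == 8
Before skip: 9*e > -8 || acc == 8
Answer: WP = 9*e > -8 || acc == 8


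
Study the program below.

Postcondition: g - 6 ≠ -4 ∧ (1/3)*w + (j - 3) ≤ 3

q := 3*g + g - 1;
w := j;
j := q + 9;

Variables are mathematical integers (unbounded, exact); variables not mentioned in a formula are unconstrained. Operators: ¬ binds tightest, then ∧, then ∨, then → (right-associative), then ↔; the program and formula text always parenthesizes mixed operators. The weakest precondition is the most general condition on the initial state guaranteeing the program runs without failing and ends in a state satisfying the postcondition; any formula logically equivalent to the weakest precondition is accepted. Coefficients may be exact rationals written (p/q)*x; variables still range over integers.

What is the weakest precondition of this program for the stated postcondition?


Working backward. After the program, the postcondition g - 6 ≠ -4 ∧ (1/3)*w + (j - 3) ≤ 3 must hold; in canonical form it is g ≠ 2 ∧ j + (1/3)*w ≤ 6.
Before j := q + 9: g ≠ 2 ∧ q + (1/3)*w ≤ -3
Before w := j: g ≠ 2 ∧ (1/3)*j + q ≤ -3
Before q := 3*g + g - 1: g ≠ 2 ∧ 4*g + (1/3)*j ≤ -2
Answer: WP = g ≠ 2 ∧ 4*g + (1/3)*j ≤ -2


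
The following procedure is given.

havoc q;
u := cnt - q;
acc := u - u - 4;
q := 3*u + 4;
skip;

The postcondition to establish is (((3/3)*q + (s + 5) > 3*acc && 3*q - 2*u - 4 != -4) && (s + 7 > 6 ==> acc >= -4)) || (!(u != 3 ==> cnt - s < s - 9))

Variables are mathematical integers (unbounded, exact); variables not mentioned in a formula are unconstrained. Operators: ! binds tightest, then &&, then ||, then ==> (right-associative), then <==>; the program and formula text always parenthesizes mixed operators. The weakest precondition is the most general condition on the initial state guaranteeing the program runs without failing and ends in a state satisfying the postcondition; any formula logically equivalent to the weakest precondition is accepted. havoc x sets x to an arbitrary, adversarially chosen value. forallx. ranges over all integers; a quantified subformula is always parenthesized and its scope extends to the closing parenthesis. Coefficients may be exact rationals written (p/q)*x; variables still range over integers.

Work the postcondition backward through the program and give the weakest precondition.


Working backward. After the program, the postcondition (((3/3)*q + (s + 5) > 3*acc && 3*q - 2*u - 4 != -4) && (s + 7 > 6 ==> acc >= -4)) || (!(u != 3 ==> cnt - s < s - 9)) must hold; in canonical form it is (q + s > 3*acc - 5 && 3*q != 2*u && (s > -1 ==> acc >= -4)) || (!(u != 3 ==> cnt < 2*s - 9)).
Before skip: (q + s > 3*acc - 5 && 3*q != 2*u && (s > -1 ==> acc >= -4)) || (!(u != 3 ==> cnt < 2*s - 9))
Before q := 3*u + 4: (s + 3*u > 3*acc - 9 && 7*u != -12 && (s > -1 ==> acc >= -4)) || (!(u != 3 ==> cnt < 2*s - 9))
Before acc := u - u - 4: (s + 3*u > -21 && 7*u != -12) || (!(u != 3 ==> cnt < 2*s - 9))
Before u := cnt - q: (3*cnt + s > 3*q - 21 && 7*cnt != 7*q - 12) || (!(cnt != q + 3 ==> cnt < 2*s - 9))
Before havoc q: forall q_1. ((3*cnt + s > 3*q_1 - 21 && 7*cnt != 7*q_1 - 12) || (!(cnt != q_1 + 3 ==> cnt < 2*s - 9)))
Answer: WP = forall q_1. ((3*cnt + s > 3*q_1 - 21 && 7*cnt != 7*q_1 - 12) || (!(cnt != q_1 + 3 ==> cnt < 2*s - 9)))


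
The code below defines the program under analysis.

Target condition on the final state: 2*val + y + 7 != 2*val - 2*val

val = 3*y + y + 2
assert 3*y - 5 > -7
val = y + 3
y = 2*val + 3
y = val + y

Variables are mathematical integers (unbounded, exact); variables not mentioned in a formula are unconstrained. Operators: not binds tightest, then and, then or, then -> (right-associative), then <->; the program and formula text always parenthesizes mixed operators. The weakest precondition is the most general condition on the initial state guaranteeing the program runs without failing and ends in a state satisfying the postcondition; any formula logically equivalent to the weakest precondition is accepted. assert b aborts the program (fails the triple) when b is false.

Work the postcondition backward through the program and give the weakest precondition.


Working backward. After the program, the postcondition 2*val + y + 7 != 2*val - 2*val must hold; in canonical form it is 2*val + y != -7.
Before y := val + y: 3*val + y != -7
Before y := 2*val + 3: 5*val != -10
Before val := y + 3: 5*y != -25
Before assert 3*y - 5 > -7: 3*y > -2 and 5*y != -25
Before val := 3*y + y + 2: 3*y > -2 and 5*y != -25
Answer: WP = 3*y > -2 and 5*y != -25


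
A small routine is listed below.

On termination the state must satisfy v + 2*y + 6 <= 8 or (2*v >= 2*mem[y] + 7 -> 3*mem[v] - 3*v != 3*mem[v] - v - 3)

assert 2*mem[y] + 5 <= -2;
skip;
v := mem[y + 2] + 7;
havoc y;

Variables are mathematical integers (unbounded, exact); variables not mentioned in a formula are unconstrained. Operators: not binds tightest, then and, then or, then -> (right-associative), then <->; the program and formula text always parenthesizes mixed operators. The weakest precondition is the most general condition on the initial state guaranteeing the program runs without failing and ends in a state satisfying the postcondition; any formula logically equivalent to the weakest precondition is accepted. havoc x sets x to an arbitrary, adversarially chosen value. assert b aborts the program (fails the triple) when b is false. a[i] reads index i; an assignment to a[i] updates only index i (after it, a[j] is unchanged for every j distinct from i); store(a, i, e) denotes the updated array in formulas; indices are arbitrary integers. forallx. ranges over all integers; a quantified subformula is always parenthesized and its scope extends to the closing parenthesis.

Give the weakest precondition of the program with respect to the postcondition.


Working backward. After the program, the postcondition v + 2*y + 6 <= 8 or (2*v >= 2*mem[y] + 7 -> 3*mem[v] - 3*v != 3*mem[v] - v - 3) must hold; in canonical form it is v + 2*y <= 2 or (2*v >= 2*mem[y] + 7 -> 2*v != 3).
Before havoc y: forall y_1. (v + 2*y_1 <= 2 or (2*v >= 2*mem[y_1] + 7 -> 2*v != 3))
Before v := mem[y + 2] + 7: forall y_1. (mem[y + 2] + 2*y_1 <= -5 or (2*mem[y + 2] >= 2*mem[y_1] - 7 -> 2*mem[y + 2] != -11))
Before skip: forall y_1. (mem[y + 2] + 2*y_1 <= -5 or (2*mem[y + 2] >= 2*mem[y_1] - 7 -> 2*mem[y + 2] != -11))
Before assert 2*mem[y] + 5 <= -2: 2*mem[y] <= -7 and (forall y_1. (mem[y + 2] + 2*y_1 <= -5 or (2*mem[y + 2] >= 2*mem[y_1] - 7 -> 2*mem[y + 2] != -11)))
Answer: WP = 2*mem[y] <= -7 and (forall y_1. (mem[y + 2] + 2*y_1 <= -5 or (2*mem[y + 2] >= 2*mem[y_1] - 7 -> 2*mem[y + 2] != -11)))


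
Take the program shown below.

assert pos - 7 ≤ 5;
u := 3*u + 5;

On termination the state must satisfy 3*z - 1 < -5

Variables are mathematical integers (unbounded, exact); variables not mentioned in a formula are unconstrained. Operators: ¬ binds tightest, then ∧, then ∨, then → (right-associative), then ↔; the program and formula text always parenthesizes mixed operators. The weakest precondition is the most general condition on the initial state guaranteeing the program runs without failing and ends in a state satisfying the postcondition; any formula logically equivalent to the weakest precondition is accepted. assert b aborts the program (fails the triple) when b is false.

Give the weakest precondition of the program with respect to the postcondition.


Working backward. After the program, the postcondition 3*z - 1 < -5 must hold; in canonical form it is 3*z < -4.
Before u := 3*u + 5: 3*z < -4
Before assert pos - 7 ≤ 5: pos ≤ 12 ∧ 3*z < -4
Answer: WP = pos ≤ 12 ∧ 3*z < -4


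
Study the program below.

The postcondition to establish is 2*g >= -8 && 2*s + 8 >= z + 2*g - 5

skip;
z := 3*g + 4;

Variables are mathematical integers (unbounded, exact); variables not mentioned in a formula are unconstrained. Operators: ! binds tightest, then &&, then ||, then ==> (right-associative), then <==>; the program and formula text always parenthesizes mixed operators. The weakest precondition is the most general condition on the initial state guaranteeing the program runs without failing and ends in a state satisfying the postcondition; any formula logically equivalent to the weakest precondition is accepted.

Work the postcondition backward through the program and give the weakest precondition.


Working backward. After the program, the postcondition 2*g >= -8 && 2*s + 8 >= z + 2*g - 5 must hold; in canonical form it is 2*g >= -8 && 2*s >= 2*g + z - 13.
Before z := 3*g + 4: 2*g >= -8 && 2*s >= 5*g - 9
Before skip: 2*g >= -8 && 2*s >= 5*g - 9
Answer: WP = 2*g >= -8 && 2*s >= 5*g - 9


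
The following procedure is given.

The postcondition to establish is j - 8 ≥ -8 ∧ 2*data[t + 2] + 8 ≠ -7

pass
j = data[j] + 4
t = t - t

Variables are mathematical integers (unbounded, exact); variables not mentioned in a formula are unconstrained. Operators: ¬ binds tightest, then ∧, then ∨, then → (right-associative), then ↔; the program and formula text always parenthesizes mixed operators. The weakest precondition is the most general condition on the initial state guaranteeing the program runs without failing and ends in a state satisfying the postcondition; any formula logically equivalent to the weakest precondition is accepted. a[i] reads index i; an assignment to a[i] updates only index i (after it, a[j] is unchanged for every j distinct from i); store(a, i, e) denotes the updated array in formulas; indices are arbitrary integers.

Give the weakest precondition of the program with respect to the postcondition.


Working backward. After the program, the postcondition j - 8 ≥ -8 ∧ 2*data[t + 2] + 8 ≠ -7 must hold; in canonical form it is j ≥ 0 ∧ 2*data[t + 2] ≠ -15.
Before t := t - t: j ≥ 0 ∧ 2*data[2] ≠ -15
Before j := data[j] + 4: data[j] ≥ -4 ∧ 2*data[2] ≠ -15
Before skip: data[j] ≥ -4 ∧ 2*data[2] ≠ -15
Answer: WP = data[j] ≥ -4 ∧ 2*data[2] ≠ -15


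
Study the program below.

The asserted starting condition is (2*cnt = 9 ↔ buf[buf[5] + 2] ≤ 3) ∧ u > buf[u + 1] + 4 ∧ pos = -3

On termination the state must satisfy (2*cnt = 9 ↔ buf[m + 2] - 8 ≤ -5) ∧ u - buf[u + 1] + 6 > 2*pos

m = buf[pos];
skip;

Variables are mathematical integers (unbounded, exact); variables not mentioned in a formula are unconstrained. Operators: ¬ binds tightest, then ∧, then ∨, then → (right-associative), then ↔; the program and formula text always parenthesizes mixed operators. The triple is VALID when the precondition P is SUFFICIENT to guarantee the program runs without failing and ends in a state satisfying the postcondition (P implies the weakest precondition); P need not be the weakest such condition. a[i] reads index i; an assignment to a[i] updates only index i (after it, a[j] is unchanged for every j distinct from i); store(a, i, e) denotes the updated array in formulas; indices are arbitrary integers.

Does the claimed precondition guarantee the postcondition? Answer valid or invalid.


Working backward. After the program, the postcondition (2*cnt = 9 ↔ buf[m + 2] - 8 ≤ -5) ∧ u - buf[u + 1] + 6 > 2*pos must hold; in canonical form it is (2*cnt = 9 ↔ buf[m + 2] ≤ 3) ∧ u > buf[u + 1] + 2*pos - 6.
Before skip: (2*cnt = 9 ↔ buf[m + 2] ≤ 3) ∧ u > buf[u + 1] + 2*pos - 6
Before m := buf[pos]: (2*cnt = 9 ↔ buf[buf[pos] + 2] ≤ 3) ∧ u > buf[u + 1] + 2*pos - 6
The weakest precondition is (2*cnt = 9 ↔ buf[buf[pos] + 2] ≤ 3) ∧ u > buf[u + 1] + 2*pos - 6.
Check whether (2*cnt = 9 ↔ buf[buf[5] + 2] ≤ 3) ∧ u > buf[u + 1] + 4 ∧ pos = -3 implies it.
Countermodel: at the initial state buf = {[-3] = 15215, [1] = -5, [2] = 4, [5] = 0, [15217] = -7040, elsewhere -7040}, cnt = 0, pos = -3, u = 0, the precondition holds but the weakest precondition fails.
Answer: invalid


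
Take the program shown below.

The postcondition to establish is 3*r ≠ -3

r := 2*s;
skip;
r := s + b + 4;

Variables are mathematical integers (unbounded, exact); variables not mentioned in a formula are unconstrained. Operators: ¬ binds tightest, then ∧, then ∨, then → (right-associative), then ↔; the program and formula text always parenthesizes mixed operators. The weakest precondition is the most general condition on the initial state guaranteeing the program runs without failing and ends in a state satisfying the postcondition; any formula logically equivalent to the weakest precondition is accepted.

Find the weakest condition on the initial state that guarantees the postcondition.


Working backward. After the program, 3*r ≠ -3 must hold.
Before r := s + b + 4: 3*b + 3*s ≠ -15
Before skip: 3*b + 3*s ≠ -15
Before r := 2*s: 3*b + 3*s ≠ -15
Answer: WP = 3*b + 3*s ≠ -15


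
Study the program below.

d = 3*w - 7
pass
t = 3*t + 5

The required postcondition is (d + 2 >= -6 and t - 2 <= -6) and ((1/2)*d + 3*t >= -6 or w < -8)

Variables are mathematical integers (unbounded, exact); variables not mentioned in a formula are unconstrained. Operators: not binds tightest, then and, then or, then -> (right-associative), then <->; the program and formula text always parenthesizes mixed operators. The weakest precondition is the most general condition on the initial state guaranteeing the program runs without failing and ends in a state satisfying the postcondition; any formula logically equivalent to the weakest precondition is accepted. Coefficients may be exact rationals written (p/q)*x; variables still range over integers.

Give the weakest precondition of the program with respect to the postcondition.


Working backward. After the program, the postcondition (d + 2 >= -6 and t - 2 <= -6) and ((1/2)*d + 3*t >= -6 or w < -8) must hold; in canonical form it is d >= -8 and t <= -4 and ((1/2)*d + 3*t >= -6 or w < -8).
Before t := 3*t + 5: d >= -8 and 3*t <= -9 and ((1/2)*d + 9*t >= -21 or w < -8)
Before skip: d >= -8 and 3*t <= -9 and ((1/2)*d + 9*t >= -21 or w < -8)
Before d := 3*w - 7: 3*w >= -1 and 3*t <= -9 and (9*t + (3/2)*w >= -35/2 or w < -8)
Answer: WP = 3*w >= -1 and 3*t <= -9 and (9*t + (3/2)*w >= -35/2 or w < -8)


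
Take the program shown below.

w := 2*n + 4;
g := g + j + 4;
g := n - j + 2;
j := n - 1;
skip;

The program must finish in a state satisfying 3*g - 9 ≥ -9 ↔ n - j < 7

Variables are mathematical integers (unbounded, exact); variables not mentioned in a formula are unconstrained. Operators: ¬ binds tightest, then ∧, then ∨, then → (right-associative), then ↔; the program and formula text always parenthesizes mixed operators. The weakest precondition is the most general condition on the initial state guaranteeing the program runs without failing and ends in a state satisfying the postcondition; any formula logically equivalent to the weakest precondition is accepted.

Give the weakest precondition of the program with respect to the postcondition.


Working backward. After the program, the postcondition 3*g - 9 ≥ -9 ↔ n - j < 7 must hold; in canonical form it is 3*g ≥ 0 ↔ n < j + 7.
Before skip: 3*g ≥ 0 ↔ n < j + 7
Before j := n - 1: 3*g ≥ 0
Before g := n - j + 2: 3*n ≥ 3*j - 6
Before g := g + j + 4: 3*n ≥ 3*j - 6
Before w := 2*n + 4: 3*n ≥ 3*j - 6
Answer: WP = 3*n ≥ 3*j - 6


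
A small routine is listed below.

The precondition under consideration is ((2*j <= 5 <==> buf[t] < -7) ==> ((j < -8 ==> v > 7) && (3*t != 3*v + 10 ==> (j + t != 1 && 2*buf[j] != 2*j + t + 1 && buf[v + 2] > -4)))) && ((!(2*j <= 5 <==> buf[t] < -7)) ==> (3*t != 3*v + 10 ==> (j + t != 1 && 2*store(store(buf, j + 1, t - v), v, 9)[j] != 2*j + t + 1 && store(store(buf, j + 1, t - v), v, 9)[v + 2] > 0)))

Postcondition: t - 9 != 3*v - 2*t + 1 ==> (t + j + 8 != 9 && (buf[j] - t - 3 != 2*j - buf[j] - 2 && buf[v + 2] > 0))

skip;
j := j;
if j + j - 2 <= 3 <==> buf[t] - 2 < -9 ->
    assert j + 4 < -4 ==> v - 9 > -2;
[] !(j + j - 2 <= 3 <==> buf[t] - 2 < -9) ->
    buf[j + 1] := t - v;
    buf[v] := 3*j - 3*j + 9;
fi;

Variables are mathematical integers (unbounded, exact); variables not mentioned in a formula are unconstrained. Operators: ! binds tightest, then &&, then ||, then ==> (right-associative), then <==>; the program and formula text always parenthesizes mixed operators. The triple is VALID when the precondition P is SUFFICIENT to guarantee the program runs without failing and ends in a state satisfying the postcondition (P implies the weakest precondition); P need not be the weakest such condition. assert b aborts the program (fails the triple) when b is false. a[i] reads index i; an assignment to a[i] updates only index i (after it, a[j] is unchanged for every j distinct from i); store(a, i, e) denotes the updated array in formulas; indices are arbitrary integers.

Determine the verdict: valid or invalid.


Working backward. After the program, the postcondition t - 9 != 3*v - 2*t + 1 ==> (t + j + 8 != 9 && (buf[j] - t - 3 != 2*j - buf[j] - 2 && buf[v + 2] > 0)) must hold; in canonical form it is 3*t != 3*v + 10 ==> (j + t != 1 && 2*buf[j] != 2*j + t + 1 && buf[v + 2] > 0).
Then branch requires (j < -8 ==> v > 7) && (3*t != 3*v + 10 ==> (j + t != 1 && 2*buf[j] != 2*j + t + 1 && buf[v + 2] > 0)); else branch requires 3*t != 3*v + 10 ==> (j + t != 1 && 2*store(store(buf, j + 1, t - v), v, 9)[j] != 2*j + t + 1 && store(store(buf, j + 1, t - v), v, 9)[v + 2] > 0).
Before the if: ((2*j <= 5 <==> buf[t] < -7) ==> ((j < -8 ==> v > 7) && (3*t != 3*v + 10 ==> (j + t != 1 && 2*buf[j] != 2*j + t + 1 && buf[v + 2] > 0)))) && ((!(2*j <= 5 <==> buf[t] < -7)) ==> (3*t != 3*v + 10 ==> (j + t != 1 && 2*store(store(buf, j + 1, t - v), v, 9)[j] != 2*j + t + 1 && store(store(buf, j + 1, t - v), v, 9)[v + 2] > 0)))
Before j := j: ((2*j <= 5 <==> buf[t] < -7) ==> ((j < -8 ==> v > 7) && (3*t != 3*v + 10 ==> (j + t != 1 && 2*buf[j] != 2*j + t + 1 && buf[v + 2] > 0)))) && ((!(2*j <= 5 <==> buf[t] < -7)) ==> (3*t != 3*v + 10 ==> (j + t != 1 && 2*store(store(buf, j + 1, t - v), v, 9)[j] != 2*j + t + 1 && store(store(buf, j + 1, t - v), v, 9)[v + 2] > 0)))
Before skip: ((2*j <= 5 <==> buf[t] < -7) ==> ((j < -8 ==> v > 7) && (3*t != 3*v + 10 ==> (j + t != 1 && 2*buf[j] != 2*j + t + 1 && buf[v + 2] > 0)))) && ((!(2*j <= 5 <==> buf[t] < -7)) ==> (3*t != 3*v + 10 ==> (j + t != 1 && 2*store(store(buf, j + 1, t - v), v, 9)[j] != 2*j + t + 1 && store(store(buf, j + 1, t - v), v, 9)[v + 2] > 0)))
The weakest precondition is ((2*j <= 5 <==> buf[t] < -7) ==> ((j < -8 ==> v > 7) && (3*t != 3*v + 10 ==> (j + t != 1 && 2*buf[j] != 2*j + t + 1 && buf[v + 2] > 0)))) && ((!(2*j <= 5 <==> buf[t] < -7)) ==> (3*t != 3*v + 10 ==> (j + t != 1 && 2*store(store(buf, j + 1, t - v), v, 9)[j] != 2*j + t + 1 && store(store(buf, j + 1, t - v), v, 9)[v + 2] > 0))).
Check whether ((2*j <= 5 <==> buf[t] < -7) ==> ((j < -8 ==> v > 7) && (3*t != 3*v + 10 ==> (j + t != 1 && 2*buf[j] != 2*j + t + 1 && buf[v + 2] > -4)))) && ((!(2*j <= 5 <==> buf[t] < -7)) ==> (3*t != 3*v + 10 ==> (j + t != 1 && 2*store(store(buf, j + 1, t - v), v, 9)[j] != 2*j + t + 1 && store(store(buf, j + 1, t - v), v, 9)[v + 2] > 0))) implies it.
Countermodel: at the initial state buf = {[-4] = 0, [0] = 0, [2] = -3, [4] = 3, [5] = 0, elsewhere 0}, j = 4, t = -4, v = 0, the precondition holds but the weakest precondition fails.
Answer: invalid


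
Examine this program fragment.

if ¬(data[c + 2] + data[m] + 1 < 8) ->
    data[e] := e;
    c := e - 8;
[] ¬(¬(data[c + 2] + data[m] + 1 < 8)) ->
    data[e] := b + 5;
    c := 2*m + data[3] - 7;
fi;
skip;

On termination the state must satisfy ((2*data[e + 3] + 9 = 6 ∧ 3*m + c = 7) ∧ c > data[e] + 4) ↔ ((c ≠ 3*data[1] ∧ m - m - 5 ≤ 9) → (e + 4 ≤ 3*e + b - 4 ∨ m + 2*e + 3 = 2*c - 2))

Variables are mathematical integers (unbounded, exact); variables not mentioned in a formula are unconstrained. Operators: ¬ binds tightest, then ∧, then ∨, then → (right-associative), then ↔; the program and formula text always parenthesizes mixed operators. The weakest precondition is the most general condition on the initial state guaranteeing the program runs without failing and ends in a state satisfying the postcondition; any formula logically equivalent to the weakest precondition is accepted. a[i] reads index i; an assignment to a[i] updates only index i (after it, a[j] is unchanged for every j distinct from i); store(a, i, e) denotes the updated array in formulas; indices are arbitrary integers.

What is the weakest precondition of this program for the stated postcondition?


Working backward. After the program, the postcondition ((2*data[e + 3] + 9 = 6 ∧ 3*m + c = 7) ∧ c > data[e] + 4) ↔ ((c ≠ 3*data[1] ∧ m - m - 5 ≤ 9) → (e + 4 ≤ 3*e + b - 4 ∨ m + 2*e + 3 = 2*c - 2)) must hold; in canonical form it is (2*data[e + 3] = -3 ∧ c + 3*m = 7 ∧ c > data[e] + 4) ↔ (c ≠ 3*data[1] → (b + 2*e ≥ 8 ∨ 2*e + m = 2*c - 5)).
Before skip: (2*data[e + 3] = -3 ∧ c + 3*m = 7 ∧ c > data[e] + 4) ↔ (c ≠ 3*data[1] → (b + 2*e ≥ 8 ∨ 2*e + m = 2*c - 5))
Then branch requires (2*store(data, e, e)[e + 3] = -3 ∧ e + 3*m = 15 ∧ e > store(data, e, e)[e] + 12) ↔ (e ≠ 3*store(data, e, e)[1] + 8 → (b + 2*e ≥ 8 ∨ m = -21)); else branch requires (2*store(data, e, b + 5)[e + 3] = -3 ∧ store(data, e, b + 5)[3] + 5*m = 14 ∧ store(data, e, b + 5)[3] + 2*m > store(data, e, b + 5)[e] + 11) ↔ (store(data, e, b + 5)[3] + 2*m ≠ 3*store(data, e, b + 5)[1] + 7 → (b + 2*e ≥ 8 ∨ 2*e = 2*store(data, e, b + 5)[3] + 3*m - 19)).
Before the if: ((¬(data[c + 2] + data[m] < 7)) → ((2*store(data, e, e)[e + 3] = -3 ∧ e + 3*m = 15 ∧ e > store(data, e, e)[e] + 12) ↔ (e ≠ 3*store(data, e, e)[1] + 8 → (b + 2*e ≥ 8 ∨ m = -21)))) ∧ (data[c + 2] + data[m] < 7 → ((2*store(data, e, b + 5)[e + 3] = -3 ∧ store(data, e, b + 5)[3] + 5*m = 14 ∧ store(data, e, b + 5)[3] + 2*m > store(data, e, b + 5)[e] + 11) ↔ (store(data, e, b + 5)[3] + 2*m ≠ 3*store(data, e, b + 5)[1] + 7 → (b + 2*e ≥ 8 ∨ 2*e = 2*store(data, e, b + 5)[3] + 3*m - 19))))
Answer: WP = ((¬(data[c + 2] + data[m] < 7)) → ((2*store(data, e, e)[e + 3] = -3 ∧ e + 3*m = 15 ∧ e > store(data, e, e)[e] + 12) ↔ (e ≠ 3*store(data, e, e)[1] + 8 → (b + 2*e ≥ 8 ∨ m = -21)))) ∧ (data[c + 2] + data[m] < 7 → ((2*store(data, e, b + 5)[e + 3] = -3 ∧ store(data, e, b + 5)[3] + 5*m = 14 ∧ store(data, e, b + 5)[3] + 2*m > store(data, e, b + 5)[e] + 11) ↔ (store(data, e, b + 5)[3] + 2*m ≠ 3*store(data, e, b + 5)[1] + 7 → (b + 2*e ≥ 8 ∨ 2*e = 2*store(data, e, b + 5)[3] + 3*m - 19))))
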